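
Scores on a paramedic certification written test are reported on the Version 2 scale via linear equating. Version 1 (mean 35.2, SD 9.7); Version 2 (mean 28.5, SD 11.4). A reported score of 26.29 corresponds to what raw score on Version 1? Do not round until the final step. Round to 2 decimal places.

Invert y = (SD_Y/SD_X)(x − M_X) + M_Y:
x = (SD_X/SD_Y)(y − M_Y) + M_X = (9.7/11.4)(26.29 − 28.5) + 35.2
x = 0.850877 × -2.210 + 35.2 = 33.32

33.32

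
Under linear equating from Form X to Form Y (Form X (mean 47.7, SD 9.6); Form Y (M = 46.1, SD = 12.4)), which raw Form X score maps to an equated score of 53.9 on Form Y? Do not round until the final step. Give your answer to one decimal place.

Invert y = (SD_Y/SD_X)(x − M_X) + M_Y:
x = (SD_X/SD_Y)(y − M_Y) + M_X = (9.6/12.4)(53.9 − 46.1) + 47.7
x = 0.774194 × 7.800 + 47.7 = 53.7

53.7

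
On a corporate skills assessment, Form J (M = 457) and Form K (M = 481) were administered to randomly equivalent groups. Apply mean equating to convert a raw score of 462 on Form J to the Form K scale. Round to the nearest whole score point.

Mean equating: y = x + (M_Y − M_X) = 462 + (481 − 457) = 486

486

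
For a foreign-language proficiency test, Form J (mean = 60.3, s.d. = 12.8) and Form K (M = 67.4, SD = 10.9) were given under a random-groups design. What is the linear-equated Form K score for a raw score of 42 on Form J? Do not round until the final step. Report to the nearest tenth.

51.8

Linear equating: y = (SD_Y/SD_X)(x − M_X) + M_Y
y = (10.9/12.8)(42 − 60.3) + 67.4
y = 0.851562 × -18.3 + 67.4 = -15.5836 + 67.4 = 51.8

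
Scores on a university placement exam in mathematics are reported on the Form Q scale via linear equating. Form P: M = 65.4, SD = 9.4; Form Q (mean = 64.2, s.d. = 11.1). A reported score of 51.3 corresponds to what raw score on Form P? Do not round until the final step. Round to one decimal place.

Invert y = (SD_Y/SD_X)(x − M_X) + M_Y:
x = (SD_X/SD_Y)(y − M_Y) + M_X = (9.4/11.1)(51.3 − 64.2) + 65.4
x = 0.846847 × -12.900 + 65.4 = 54.5

54.5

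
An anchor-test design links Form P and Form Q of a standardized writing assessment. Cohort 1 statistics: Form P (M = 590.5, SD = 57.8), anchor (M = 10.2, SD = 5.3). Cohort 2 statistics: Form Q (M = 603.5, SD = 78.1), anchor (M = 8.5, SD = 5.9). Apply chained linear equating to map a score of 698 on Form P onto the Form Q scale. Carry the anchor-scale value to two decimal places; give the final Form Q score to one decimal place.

Form P → anchor (Cohort 1): v = (5.3/57.8)(698 − 590.5) + 10.2 = 20.06
anchor → Form Q (Cohort 2): y = (78.1/5.9)(20.06 − 8.5) + 603.5 = 756.5

756.5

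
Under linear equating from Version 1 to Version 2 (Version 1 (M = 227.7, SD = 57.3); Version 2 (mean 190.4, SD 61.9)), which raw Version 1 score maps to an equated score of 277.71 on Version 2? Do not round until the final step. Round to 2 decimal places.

308.52

Invert y = (SD_Y/SD_X)(x − M_X) + M_Y:
x = (SD_X/SD_Y)(y − M_Y) + M_X = (57.3/61.9)(277.71 − 190.4) + 227.7
x = 0.925687 × 87.310 + 227.7 = 308.52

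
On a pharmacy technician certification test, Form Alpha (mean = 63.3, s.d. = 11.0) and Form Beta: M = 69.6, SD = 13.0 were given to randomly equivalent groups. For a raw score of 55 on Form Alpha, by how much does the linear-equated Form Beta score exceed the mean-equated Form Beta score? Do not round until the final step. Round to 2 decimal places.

Mean-equated: 55 + (69.6 − 63.3) = 61.30
Linear-equated: (13.0/11.0)(55 − 63.3) + 69.6 = 59.791
Difference = 59.791 − 61.30 = -1.51

-1.51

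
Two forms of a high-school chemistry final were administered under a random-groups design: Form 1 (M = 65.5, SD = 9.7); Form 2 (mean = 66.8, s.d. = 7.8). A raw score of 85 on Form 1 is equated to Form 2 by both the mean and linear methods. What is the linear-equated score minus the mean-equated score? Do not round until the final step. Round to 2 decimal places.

Mean-equated: 85 + (66.8 − 65.5) = 86.30
Linear-equated: (7.8/9.7)(85 − 65.5) + 66.8 = 82.480
Difference = 82.480 − 86.30 = -3.82

-3.82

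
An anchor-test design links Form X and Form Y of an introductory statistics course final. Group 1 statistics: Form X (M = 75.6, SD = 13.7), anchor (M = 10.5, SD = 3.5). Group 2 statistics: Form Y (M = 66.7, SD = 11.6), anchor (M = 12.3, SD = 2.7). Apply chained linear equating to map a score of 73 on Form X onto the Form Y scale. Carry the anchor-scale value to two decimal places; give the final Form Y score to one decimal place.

56.1

Form X → anchor (Group 1): v = (3.5/13.7)(73 − 75.6) + 10.5 = 9.84
anchor → Form Y (Group 2): y = (11.6/2.7)(9.84 − 12.3) + 66.7 = 56.1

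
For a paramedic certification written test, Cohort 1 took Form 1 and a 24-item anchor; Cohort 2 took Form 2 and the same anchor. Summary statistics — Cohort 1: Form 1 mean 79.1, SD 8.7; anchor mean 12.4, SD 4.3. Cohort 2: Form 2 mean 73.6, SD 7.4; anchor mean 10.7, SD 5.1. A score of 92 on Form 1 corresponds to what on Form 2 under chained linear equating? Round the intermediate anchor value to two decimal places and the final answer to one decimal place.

Form 1 → anchor (Cohort 1): v = (4.3/8.7)(92 − 79.1) + 12.4 = 18.78
anchor → Form 2 (Cohort 2): y = (7.4/5.1)(18.78 − 10.7) + 73.6 = 85.3

85.3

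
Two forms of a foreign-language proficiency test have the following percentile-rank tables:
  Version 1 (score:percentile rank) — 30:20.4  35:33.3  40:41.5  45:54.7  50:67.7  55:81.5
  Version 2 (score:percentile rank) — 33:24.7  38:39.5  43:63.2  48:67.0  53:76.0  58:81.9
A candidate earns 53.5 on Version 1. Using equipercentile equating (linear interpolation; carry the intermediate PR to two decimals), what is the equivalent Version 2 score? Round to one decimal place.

PR of 53.5 on Version 1: 67.7 + (53.5 − 50)/(55 − 50) × (81.5 − 67.7) = 77.36
On Version 2, PR 77.36 falls between score 53 (PR 76.0) and 58 (PR 81.9).
Interpolate: 53 + (77.36 − 76.0)/(81.9 − 76.0) × (58 − 53) = 54.2

54.2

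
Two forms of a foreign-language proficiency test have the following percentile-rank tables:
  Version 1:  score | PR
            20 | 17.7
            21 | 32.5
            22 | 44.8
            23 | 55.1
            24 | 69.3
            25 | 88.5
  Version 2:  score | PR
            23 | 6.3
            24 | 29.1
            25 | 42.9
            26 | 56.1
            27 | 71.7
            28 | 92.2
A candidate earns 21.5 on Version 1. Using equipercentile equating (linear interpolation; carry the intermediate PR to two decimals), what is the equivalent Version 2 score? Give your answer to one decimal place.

PR of 21.5 on Version 1: 32.5 + (21.5 − 21)/(22 − 21) × (44.8 − 32.5) = 38.65
On Version 2, PR 38.65 falls between score 24 (PR 29.1) and 25 (PR 42.9).
Interpolate: 24 + (38.65 − 29.1)/(42.9 − 29.1) × (25 − 24) = 24.7

24.7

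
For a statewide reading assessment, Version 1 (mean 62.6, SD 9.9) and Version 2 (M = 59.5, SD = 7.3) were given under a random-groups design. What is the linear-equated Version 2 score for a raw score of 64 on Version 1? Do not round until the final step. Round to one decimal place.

60.5

Linear equating: y = (SD_Y/SD_X)(x − M_X) + M_Y
y = (7.3/9.9)(64 − 62.6) + 59.5
y = 0.737374 × 1.4 + 59.5 = 1.0323 + 59.5 = 60.5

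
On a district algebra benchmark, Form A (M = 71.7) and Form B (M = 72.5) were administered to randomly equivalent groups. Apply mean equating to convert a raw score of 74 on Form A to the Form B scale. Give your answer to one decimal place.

74.8

Mean equating: y = x + (M_Y − M_X) = 74 + (72.5 − 71.7) = 74.8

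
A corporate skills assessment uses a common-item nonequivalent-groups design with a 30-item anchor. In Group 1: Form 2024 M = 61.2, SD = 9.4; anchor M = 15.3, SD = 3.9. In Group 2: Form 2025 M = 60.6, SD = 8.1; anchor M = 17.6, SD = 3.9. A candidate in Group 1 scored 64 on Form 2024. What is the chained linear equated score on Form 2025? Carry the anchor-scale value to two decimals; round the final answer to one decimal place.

Form 2024 → anchor (Group 1): v = (3.9/9.4)(64 − 61.2) + 15.3 = 16.46
anchor → Form 2025 (Group 2): y = (8.1/3.9)(16.46 − 17.6) + 60.6 = 58.2

58.2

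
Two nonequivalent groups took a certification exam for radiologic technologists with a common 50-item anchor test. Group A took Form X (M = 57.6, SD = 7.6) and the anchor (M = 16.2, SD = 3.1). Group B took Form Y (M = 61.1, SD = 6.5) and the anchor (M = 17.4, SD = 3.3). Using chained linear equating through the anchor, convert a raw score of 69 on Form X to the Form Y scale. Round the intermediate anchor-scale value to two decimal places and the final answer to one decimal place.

Form X → anchor (Group A): v = (3.1/7.6)(69 − 57.6) + 16.2 = 20.85
anchor → Form Y (Group B): y = (6.5/3.3)(20.85 − 17.4) + 61.1 = 67.9

67.9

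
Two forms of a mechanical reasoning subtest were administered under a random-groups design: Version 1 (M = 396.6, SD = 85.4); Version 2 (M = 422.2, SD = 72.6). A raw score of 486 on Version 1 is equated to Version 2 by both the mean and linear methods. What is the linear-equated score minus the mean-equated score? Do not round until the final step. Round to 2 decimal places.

Mean-equated: 486 + (422.2 − 396.6) = 511.60
Linear-equated: (72.6/85.4)(486 − 396.6) + 422.2 = 498.200
Difference = 498.200 − 511.60 = -13.40

-13.40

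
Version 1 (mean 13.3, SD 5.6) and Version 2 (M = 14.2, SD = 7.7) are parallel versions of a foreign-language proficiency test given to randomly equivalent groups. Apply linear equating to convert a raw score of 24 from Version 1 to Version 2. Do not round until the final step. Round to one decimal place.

28.9

Linear equating: y = (SD_Y/SD_X)(x − M_X) + M_Y
y = (7.7/5.6)(24 − 13.3) + 14.2
y = 1.375000 × 10.7 + 14.2 = 14.7125 + 14.2 = 28.9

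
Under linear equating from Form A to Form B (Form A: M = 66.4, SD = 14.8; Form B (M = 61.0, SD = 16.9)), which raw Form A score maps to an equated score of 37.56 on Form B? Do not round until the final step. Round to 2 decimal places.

45.87

Invert y = (SD_Y/SD_X)(x − M_X) + M_Y:
x = (SD_X/SD_Y)(y − M_Y) + M_X = (14.8/16.9)(37.56 − 61.0) + 66.4
x = 0.875740 × -23.440 + 66.4 = 45.87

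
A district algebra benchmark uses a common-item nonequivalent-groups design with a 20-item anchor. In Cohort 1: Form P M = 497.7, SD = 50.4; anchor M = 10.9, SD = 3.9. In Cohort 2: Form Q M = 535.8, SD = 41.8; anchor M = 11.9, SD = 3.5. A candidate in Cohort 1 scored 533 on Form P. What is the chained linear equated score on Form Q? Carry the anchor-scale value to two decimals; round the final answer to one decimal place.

Form P → anchor (Cohort 1): v = (3.9/50.4)(533 − 497.7) + 10.9 = 13.63
anchor → Form Q (Cohort 2): y = (41.8/3.5)(13.63 − 11.9) + 535.8 = 556.5

556.5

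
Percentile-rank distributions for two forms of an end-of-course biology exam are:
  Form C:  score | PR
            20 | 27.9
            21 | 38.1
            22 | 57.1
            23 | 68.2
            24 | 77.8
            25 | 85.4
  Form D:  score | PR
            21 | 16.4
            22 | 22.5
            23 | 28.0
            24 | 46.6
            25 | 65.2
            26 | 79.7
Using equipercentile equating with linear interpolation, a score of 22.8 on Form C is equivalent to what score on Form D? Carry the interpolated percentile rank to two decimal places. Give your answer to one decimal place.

PR of 22.8 on Form C: 57.1 + (22.8 − 22)/(23 − 22) × (68.2 − 57.1) = 65.98
On Form D, PR 65.98 falls between score 25 (PR 65.2) and 26 (PR 79.7).
Interpolate: 25 + (65.98 − 65.2)/(79.7 − 65.2) × (26 − 25) = 25.1

25.1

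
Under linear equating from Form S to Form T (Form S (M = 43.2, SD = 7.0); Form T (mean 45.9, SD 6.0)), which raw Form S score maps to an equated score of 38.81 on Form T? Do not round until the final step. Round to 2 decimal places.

34.93

Invert y = (SD_Y/SD_X)(x − M_X) + M_Y:
x = (SD_X/SD_Y)(y − M_Y) + M_X = (7.0/6.0)(38.81 − 45.9) + 43.2
x = 1.166667 × -7.090 + 43.2 = 34.93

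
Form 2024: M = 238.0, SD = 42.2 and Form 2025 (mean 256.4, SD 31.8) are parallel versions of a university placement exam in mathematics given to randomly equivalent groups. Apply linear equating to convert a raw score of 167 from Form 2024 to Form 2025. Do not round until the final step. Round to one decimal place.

Linear equating: y = (SD_Y/SD_X)(x − M_X) + M_Y
y = (31.8/42.2)(167 − 238.0) + 256.4
y = 0.753555 × -71.0 + 256.4 = -53.5024 + 256.4 = 202.9

202.9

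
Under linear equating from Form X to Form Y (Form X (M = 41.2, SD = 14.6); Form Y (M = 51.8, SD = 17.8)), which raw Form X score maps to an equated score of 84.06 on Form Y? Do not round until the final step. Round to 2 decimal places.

67.66

Invert y = (SD_Y/SD_X)(x − M_X) + M_Y:
x = (SD_X/SD_Y)(y − M_Y) + M_X = (14.6/17.8)(84.06 − 51.8) + 41.2
x = 0.820225 × 32.260 + 41.2 = 67.66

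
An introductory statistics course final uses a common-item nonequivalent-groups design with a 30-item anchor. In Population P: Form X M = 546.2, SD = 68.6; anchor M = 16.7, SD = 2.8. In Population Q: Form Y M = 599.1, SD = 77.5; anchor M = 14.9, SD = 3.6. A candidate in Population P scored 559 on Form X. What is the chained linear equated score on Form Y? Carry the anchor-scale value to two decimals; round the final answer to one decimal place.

649.0

Form X → anchor (Population P): v = (2.8/68.6)(559 − 546.2) + 16.7 = 17.22
anchor → Form Y (Population Q): y = (77.5/3.6)(17.22 − 14.9) + 599.1 = 649.0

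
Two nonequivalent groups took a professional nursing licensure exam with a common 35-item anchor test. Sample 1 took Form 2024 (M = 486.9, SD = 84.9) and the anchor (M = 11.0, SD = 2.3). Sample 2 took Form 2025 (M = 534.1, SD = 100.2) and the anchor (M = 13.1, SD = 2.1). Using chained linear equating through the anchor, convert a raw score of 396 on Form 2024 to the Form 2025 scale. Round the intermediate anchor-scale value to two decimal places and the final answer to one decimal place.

316.5

Form 2024 → anchor (Sample 1): v = (2.3/84.9)(396 − 486.9) + 11.0 = 8.54
anchor → Form 2025 (Sample 2): y = (100.2/2.1)(8.54 − 13.1) + 534.1 = 316.5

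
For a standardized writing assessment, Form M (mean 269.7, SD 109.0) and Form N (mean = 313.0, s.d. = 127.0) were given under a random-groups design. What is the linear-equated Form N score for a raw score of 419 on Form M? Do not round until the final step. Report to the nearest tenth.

Linear equating: y = (SD_Y/SD_X)(x − M_X) + M_Y
y = (127.0/109.0)(419 − 269.7) + 313.0
y = 1.165138 × 149.3 + 313.0 = 173.9550 + 313.0 = 487.0

487.0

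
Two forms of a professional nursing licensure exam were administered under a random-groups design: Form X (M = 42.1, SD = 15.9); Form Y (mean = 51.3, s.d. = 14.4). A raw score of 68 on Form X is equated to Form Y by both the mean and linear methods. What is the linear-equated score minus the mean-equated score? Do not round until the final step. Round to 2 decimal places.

Mean-equated: 68 + (51.3 − 42.1) = 77.20
Linear-equated: (14.4/15.9)(68 − 42.1) + 51.3 = 74.757
Difference = 74.757 − 77.20 = -2.44

-2.44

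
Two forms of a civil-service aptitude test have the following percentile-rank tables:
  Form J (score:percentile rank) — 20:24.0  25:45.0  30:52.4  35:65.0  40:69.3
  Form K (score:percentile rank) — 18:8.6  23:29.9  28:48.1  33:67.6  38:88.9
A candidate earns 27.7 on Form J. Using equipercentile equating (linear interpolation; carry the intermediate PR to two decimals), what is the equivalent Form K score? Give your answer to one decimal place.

PR of 27.7 on Form J: 45.0 + (27.7 − 25)/(30 − 25) × (52.4 − 45.0) = 49.00
On Form K, PR 49.00 falls between score 28 (PR 48.1) and 33 (PR 67.6).
Interpolate: 28 + (49.00 − 48.1)/(67.6 − 48.1) × (33 − 28) = 28.2

28.2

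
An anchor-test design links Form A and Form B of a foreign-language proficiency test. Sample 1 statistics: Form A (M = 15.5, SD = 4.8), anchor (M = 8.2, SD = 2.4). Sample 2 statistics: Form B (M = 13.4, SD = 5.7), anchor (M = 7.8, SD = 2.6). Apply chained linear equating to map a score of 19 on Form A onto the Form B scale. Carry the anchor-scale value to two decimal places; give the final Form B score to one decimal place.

Form A → anchor (Sample 1): v = (2.4/4.8)(19 − 15.5) + 8.2 = 9.95
anchor → Form B (Sample 2): y = (5.7/2.6)(9.95 − 7.8) + 13.4 = 18.1

18.1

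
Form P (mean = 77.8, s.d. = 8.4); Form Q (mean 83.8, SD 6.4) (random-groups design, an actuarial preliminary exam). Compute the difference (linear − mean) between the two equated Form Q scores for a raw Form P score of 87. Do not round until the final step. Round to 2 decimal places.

-2.19

Mean-equated: 87 + (83.8 − 77.8) = 93.00
Linear-equated: (6.4/8.4)(87 − 77.8) + 83.8 = 90.810
Difference = 90.810 − 93.00 = -2.19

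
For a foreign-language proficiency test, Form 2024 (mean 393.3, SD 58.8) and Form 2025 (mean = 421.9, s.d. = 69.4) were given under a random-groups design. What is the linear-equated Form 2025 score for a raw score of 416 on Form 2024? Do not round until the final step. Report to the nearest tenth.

Linear equating: y = (SD_Y/SD_X)(x − M_X) + M_Y
y = (69.4/58.8)(416 − 393.3) + 421.9
y = 1.180272 × 22.7 + 421.9 = 26.7922 + 421.9 = 448.7

448.7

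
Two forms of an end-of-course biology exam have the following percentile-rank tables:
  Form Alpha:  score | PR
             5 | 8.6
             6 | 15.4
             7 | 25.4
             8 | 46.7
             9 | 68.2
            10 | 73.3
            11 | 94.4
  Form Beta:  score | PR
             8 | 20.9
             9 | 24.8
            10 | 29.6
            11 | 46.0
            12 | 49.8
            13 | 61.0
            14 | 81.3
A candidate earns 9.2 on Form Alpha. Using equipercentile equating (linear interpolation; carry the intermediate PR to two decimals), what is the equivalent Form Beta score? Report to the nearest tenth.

PR of 9.2 on Form Alpha: 68.2 + (9.2 − 9)/(10 − 9) × (73.3 − 68.2) = 69.22
On Form Beta, PR 69.22 falls between score 13 (PR 61.0) and 14 (PR 81.3).
Interpolate: 13 + (69.22 − 61.0)/(81.3 − 61.0) × (14 − 13) = 13.4

13.4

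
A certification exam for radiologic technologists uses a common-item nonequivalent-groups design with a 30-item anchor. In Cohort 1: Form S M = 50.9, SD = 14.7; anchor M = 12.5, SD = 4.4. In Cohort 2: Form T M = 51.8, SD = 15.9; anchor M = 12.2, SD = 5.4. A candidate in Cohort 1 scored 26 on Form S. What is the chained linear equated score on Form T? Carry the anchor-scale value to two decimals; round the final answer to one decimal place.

Form S → anchor (Cohort 1): v = (4.4/14.7)(26 − 50.9) + 12.5 = 5.05
anchor → Form T (Cohort 2): y = (15.9/5.4)(5.05 − 12.2) + 51.8 = 30.7

30.7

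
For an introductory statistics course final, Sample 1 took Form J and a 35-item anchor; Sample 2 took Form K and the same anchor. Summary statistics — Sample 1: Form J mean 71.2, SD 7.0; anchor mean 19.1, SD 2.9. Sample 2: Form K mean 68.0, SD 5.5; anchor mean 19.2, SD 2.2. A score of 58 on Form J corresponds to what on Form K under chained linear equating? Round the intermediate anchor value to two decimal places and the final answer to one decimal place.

Form J → anchor (Sample 1): v = (2.9/7.0)(58 − 71.2) + 19.1 = 13.63
anchor → Form K (Sample 2): y = (5.5/2.2)(13.63 − 19.2) + 68.0 = 54.1

54.1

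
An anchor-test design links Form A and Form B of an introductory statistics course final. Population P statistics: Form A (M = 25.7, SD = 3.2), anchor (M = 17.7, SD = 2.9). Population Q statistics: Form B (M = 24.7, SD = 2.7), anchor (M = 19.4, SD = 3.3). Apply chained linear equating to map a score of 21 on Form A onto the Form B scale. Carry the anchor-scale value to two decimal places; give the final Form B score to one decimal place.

Form A → anchor (Population P): v = (2.9/3.2)(21 − 25.7) + 17.7 = 13.44
anchor → Form B (Population Q): y = (2.7/3.3)(13.44 − 19.4) + 24.7 = 19.8

19.8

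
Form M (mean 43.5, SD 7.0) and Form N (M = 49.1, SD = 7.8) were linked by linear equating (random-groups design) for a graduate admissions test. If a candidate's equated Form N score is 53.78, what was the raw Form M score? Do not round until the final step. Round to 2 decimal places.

47.70

Invert y = (SD_Y/SD_X)(x − M_X) + M_Y:
x = (SD_X/SD_Y)(y − M_Y) + M_X = (7.0/7.8)(53.78 − 49.1) + 43.5
x = 0.897436 × 4.680 + 43.5 = 47.70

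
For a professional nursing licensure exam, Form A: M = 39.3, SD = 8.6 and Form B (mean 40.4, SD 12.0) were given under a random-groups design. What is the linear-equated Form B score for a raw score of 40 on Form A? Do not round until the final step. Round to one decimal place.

Linear equating: y = (SD_Y/SD_X)(x − M_X) + M_Y
y = (12.0/8.6)(40 − 39.3) + 40.4
y = 1.395349 × 0.7 + 40.4 = 0.9767 + 40.4 = 41.4

41.4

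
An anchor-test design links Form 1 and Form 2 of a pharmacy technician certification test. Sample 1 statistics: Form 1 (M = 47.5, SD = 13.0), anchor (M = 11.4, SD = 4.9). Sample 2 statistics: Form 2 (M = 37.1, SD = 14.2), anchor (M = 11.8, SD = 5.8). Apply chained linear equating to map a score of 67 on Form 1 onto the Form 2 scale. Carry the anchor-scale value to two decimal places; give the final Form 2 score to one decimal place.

Form 1 → anchor (Sample 1): v = (4.9/13.0)(67 − 47.5) + 11.4 = 18.75
anchor → Form 2 (Sample 2): y = (14.2/5.8)(18.75 − 11.8) + 37.1 = 54.1

54.1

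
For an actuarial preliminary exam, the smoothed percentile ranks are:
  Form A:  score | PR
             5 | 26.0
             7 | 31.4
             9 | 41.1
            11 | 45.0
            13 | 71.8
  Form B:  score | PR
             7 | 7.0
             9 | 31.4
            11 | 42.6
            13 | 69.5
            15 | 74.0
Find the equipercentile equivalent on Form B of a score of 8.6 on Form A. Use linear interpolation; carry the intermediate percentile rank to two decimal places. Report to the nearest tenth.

PR of 8.6 on Form A: 31.4 + (8.6 − 7)/(9 − 7) × (41.1 − 31.4) = 39.16
On Form B, PR 39.16 falls between score 9 (PR 31.4) and 11 (PR 42.6).
Interpolate: 9 + (39.16 − 31.4)/(42.6 − 31.4) × (11 − 9) = 10.4

10.4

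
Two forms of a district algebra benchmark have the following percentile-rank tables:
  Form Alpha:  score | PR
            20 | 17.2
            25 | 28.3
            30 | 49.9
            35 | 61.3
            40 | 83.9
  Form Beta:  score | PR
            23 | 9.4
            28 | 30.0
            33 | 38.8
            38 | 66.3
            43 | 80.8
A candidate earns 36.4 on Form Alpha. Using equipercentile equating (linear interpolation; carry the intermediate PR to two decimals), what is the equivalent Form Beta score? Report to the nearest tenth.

PR of 36.4 on Form Alpha: 61.3 + (36.4 − 35)/(40 − 35) × (83.9 − 61.3) = 67.63
On Form Beta, PR 67.63 falls between score 38 (PR 66.3) and 43 (PR 80.8).
Interpolate: 38 + (67.63 − 66.3)/(80.8 − 66.3) × (43 − 38) = 38.5

38.5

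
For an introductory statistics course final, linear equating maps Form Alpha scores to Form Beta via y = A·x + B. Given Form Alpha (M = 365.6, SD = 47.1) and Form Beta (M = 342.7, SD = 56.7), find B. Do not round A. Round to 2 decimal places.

A = SD_Y / SD_X = 56.7 / 47.1 = 1.203822
B = M_Y − A·M_X = 342.7 − 1.203822 × 365.6 = -97.42

-97.42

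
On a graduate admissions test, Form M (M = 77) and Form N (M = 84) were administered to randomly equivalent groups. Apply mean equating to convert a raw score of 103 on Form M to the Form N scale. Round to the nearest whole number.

110

Mean equating: y = x + (M_Y − M_X) = 103 + (84 − 77) = 110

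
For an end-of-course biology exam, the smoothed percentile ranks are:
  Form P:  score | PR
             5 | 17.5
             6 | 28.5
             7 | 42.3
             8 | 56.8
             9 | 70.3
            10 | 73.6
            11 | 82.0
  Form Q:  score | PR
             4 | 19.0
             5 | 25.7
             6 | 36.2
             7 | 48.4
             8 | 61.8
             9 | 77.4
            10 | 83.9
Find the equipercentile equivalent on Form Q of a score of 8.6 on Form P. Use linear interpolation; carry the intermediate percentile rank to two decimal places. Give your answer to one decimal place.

8.2

PR of 8.6 on Form P: 56.8 + (8.6 − 8)/(9 − 8) × (70.3 − 56.8) = 64.90
On Form Q, PR 64.90 falls between score 8 (PR 61.8) and 9 (PR 77.4).
Interpolate: 8 + (64.90 − 61.8)/(77.4 − 61.8) × (9 − 8) = 8.2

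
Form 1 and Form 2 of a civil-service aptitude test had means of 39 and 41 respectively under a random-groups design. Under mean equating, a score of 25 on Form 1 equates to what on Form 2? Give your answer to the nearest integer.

Mean equating: y = x + (M_Y − M_X) = 25 + (41 − 39) = 27

27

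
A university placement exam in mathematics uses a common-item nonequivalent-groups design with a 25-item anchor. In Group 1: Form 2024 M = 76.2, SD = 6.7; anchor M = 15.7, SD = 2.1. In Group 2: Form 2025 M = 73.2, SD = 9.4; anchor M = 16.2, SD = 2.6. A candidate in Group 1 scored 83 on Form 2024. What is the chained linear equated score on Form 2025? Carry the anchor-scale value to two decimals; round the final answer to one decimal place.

Form 2024 → anchor (Group 1): v = (2.1/6.7)(83 − 76.2) + 15.7 = 17.83
anchor → Form 2025 (Group 2): y = (9.4/2.6)(17.83 − 16.2) + 73.2 = 79.1

79.1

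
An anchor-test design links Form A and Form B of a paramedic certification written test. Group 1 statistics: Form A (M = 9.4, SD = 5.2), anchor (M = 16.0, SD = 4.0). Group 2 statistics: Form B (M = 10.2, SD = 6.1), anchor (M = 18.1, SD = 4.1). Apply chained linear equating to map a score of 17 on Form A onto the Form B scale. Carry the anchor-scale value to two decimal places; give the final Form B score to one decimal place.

15.8

Form A → anchor (Group 1): v = (4.0/5.2)(17 − 9.4) + 16.0 = 21.85
anchor → Form B (Group 2): y = (6.1/4.1)(21.85 − 18.1) + 10.2 = 15.8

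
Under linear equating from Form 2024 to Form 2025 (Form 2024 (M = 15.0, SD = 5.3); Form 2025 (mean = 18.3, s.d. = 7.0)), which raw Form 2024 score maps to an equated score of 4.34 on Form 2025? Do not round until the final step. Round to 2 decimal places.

Invert y = (SD_Y/SD_X)(x − M_X) + M_Y:
x = (SD_X/SD_Y)(y − M_Y) + M_X = (5.3/7.0)(4.34 − 18.3) + 15.0
x = 0.757143 × -13.960 + 15.0 = 4.43

4.43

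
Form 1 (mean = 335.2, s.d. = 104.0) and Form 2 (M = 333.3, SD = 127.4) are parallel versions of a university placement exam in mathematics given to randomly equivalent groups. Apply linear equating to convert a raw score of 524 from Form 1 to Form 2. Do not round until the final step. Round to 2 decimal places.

564.58

Linear equating: y = (SD_Y/SD_X)(x − M_X) + M_Y
y = (127.4/104.0)(524 − 335.2) + 333.3
y = 1.225000 × 188.8 + 333.3 = 231.2800 + 333.3 = 564.58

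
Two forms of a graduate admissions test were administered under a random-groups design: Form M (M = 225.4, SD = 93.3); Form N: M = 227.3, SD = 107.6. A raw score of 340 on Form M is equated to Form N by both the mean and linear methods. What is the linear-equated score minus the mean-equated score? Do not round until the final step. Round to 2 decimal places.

Mean-equated: 340 + (227.3 − 225.4) = 341.90
Linear-equated: (107.6/93.3)(340 − 225.4) + 227.3 = 359.465
Difference = 359.465 − 341.90 = 17.56

17.56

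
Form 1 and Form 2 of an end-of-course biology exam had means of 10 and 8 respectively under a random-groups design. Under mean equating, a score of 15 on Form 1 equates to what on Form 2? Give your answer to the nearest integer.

Mean equating: y = x + (M_Y − M_X) = 15 + (8 − 10) = 13

13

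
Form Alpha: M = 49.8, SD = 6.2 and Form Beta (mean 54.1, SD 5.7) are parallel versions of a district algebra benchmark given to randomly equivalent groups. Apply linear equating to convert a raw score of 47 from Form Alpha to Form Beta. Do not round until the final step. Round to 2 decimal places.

Linear equating: y = (SD_Y/SD_X)(x − M_X) + M_Y
y = (5.7/6.2)(47 − 49.8) + 54.1
y = 0.919355 × -2.8 + 54.1 = -2.5742 + 54.1 = 51.53

51.53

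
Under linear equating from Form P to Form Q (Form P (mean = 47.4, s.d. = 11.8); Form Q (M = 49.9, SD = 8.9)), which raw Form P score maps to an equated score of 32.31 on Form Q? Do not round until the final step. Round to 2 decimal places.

Invert y = (SD_Y/SD_X)(x − M_X) + M_Y:
x = (SD_X/SD_Y)(y − M_Y) + M_X = (11.8/8.9)(32.31 − 49.9) + 47.4
x = 1.325843 × -17.590 + 47.4 = 24.08

24.08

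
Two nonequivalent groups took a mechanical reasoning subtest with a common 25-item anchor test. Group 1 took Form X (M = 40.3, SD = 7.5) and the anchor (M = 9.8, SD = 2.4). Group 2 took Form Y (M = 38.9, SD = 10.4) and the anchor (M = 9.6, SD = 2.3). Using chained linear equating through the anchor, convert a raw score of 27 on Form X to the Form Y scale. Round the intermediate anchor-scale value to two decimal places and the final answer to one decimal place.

Form X → anchor (Group 1): v = (2.4/7.5)(27 − 40.3) + 9.8 = 5.54
anchor → Form Y (Group 2): y = (10.4/2.3)(5.54 − 9.6) + 38.9 = 20.5

20.5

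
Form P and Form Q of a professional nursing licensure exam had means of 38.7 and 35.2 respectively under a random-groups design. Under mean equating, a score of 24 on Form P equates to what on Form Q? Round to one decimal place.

20.5

Mean equating: y = x + (M_Y − M_X) = 24 + (35.2 − 38.7) = 20.5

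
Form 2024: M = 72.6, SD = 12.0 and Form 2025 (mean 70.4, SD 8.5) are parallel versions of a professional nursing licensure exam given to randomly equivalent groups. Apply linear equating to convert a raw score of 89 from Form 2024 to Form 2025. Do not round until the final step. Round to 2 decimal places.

82.02

Linear equating: y = (SD_Y/SD_X)(x − M_X) + M_Y
y = (8.5/12.0)(89 − 72.6) + 70.4
y = 0.708333 × 16.4 + 70.4 = 11.6167 + 70.4 = 82.02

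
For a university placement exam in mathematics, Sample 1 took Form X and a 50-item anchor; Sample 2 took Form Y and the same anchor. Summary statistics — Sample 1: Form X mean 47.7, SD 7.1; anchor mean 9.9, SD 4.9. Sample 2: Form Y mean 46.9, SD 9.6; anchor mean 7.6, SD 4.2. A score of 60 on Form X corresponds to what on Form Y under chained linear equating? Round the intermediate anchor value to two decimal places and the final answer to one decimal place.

Form X → anchor (Sample 1): v = (4.9/7.1)(60 − 47.7) + 9.9 = 18.39
anchor → Form Y (Sample 2): y = (9.6/4.2)(18.39 − 7.6) + 46.9 = 71.6

71.6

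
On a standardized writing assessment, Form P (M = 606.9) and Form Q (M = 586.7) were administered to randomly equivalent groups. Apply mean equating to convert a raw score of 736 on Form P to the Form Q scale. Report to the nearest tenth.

Mean equating: y = x + (M_Y − M_X) = 736 + (586.7 − 606.9) = 715.8

715.8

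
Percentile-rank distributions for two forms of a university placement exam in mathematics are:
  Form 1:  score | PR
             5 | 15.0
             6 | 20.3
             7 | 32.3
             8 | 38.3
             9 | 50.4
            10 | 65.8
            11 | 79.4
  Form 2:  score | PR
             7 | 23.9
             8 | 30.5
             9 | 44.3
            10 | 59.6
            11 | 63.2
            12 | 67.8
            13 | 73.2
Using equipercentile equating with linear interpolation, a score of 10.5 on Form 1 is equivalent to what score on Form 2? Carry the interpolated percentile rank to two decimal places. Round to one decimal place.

PR of 10.5 on Form 1: 65.8 + (10.5 − 10)/(11 − 10) × (79.4 − 65.8) = 72.60
On Form 2, PR 72.60 falls between score 12 (PR 67.8) and 13 (PR 73.2).
Interpolate: 12 + (72.60 − 67.8)/(73.2 − 67.8) × (13 − 12) = 12.9

12.9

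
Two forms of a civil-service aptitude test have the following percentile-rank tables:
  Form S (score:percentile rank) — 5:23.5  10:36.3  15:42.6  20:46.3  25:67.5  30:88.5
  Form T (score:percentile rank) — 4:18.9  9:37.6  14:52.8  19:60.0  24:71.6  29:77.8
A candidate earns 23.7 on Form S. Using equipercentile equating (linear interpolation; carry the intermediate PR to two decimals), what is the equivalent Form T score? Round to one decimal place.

PR of 23.7 on Form S: 46.3 + (23.7 − 20)/(25 − 20) × (67.5 − 46.3) = 61.99
On Form T, PR 61.99 falls between score 19 (PR 60.0) and 24 (PR 71.6).
Interpolate: 19 + (61.99 − 60.0)/(71.6 − 60.0) × (24 − 19) = 19.9

19.9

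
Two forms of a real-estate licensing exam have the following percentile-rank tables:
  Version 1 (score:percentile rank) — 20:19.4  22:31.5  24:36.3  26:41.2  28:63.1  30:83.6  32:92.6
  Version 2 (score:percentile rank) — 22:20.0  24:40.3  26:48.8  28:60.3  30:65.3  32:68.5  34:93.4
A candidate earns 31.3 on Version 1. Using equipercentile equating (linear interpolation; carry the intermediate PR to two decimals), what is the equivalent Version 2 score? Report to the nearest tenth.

33.7

PR of 31.3 on Version 1: 83.6 + (31.3 − 30)/(32 − 30) × (92.6 − 83.6) = 89.45
On Version 2, PR 89.45 falls between score 32 (PR 68.5) and 34 (PR 93.4).
Interpolate: 32 + (89.45 − 68.5)/(93.4 − 68.5) × (34 − 32) = 33.7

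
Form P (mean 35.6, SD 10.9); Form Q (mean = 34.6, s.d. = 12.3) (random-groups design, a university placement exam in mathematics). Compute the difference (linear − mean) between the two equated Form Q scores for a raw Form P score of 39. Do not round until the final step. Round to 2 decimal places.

Mean-equated: 39 + (34.6 − 35.6) = 38.00
Linear-equated: (12.3/10.9)(39 − 35.6) + 34.6 = 38.437
Difference = 38.437 − 38.00 = 0.44

0.44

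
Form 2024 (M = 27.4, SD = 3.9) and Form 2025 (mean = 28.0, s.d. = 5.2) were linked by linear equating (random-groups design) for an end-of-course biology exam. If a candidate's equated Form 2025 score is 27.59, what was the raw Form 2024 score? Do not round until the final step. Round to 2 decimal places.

27.09

Invert y = (SD_Y/SD_X)(x − M_X) + M_Y:
x = (SD_X/SD_Y)(y − M_Y) + M_X = (3.9/5.2)(27.59 − 28.0) + 27.4
x = 0.750000 × -0.410 + 27.4 = 27.09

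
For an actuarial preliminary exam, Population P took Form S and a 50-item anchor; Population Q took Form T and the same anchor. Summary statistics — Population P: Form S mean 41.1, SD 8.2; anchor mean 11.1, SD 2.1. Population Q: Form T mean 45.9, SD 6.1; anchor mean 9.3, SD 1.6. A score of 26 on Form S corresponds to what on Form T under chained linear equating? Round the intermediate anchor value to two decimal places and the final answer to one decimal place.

Form S → anchor (Population P): v = (2.1/8.2)(26 − 41.1) + 11.1 = 7.23
anchor → Form T (Population Q): y = (6.1/1.6)(7.23 − 9.3) + 45.9 = 38.0

38.0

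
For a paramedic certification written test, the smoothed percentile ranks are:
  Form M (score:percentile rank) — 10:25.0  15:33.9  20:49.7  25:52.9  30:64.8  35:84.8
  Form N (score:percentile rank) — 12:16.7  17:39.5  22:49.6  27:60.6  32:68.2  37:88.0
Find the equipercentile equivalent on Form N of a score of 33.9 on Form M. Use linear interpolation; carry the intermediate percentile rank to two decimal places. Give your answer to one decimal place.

PR of 33.9 on Form M: 64.8 + (33.9 − 30)/(35 − 30) × (84.8 − 64.8) = 80.40
On Form N, PR 80.40 falls between score 32 (PR 68.2) and 37 (PR 88.0).
Interpolate: 32 + (80.40 − 68.2)/(88.0 − 68.2) × (37 − 32) = 35.1

35.1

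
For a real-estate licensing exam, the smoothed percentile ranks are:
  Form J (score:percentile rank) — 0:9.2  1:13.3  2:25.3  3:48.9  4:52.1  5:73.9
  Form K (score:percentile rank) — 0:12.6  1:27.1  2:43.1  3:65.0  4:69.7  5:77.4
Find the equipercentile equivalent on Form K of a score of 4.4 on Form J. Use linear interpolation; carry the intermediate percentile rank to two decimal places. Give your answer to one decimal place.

PR of 4.4 on Form J: 52.1 + (4.4 − 4)/(5 − 4) × (73.9 − 52.1) = 60.82
On Form K, PR 60.82 falls between score 2 (PR 43.1) and 3 (PR 65.0).
Interpolate: 2 + (60.82 − 43.1)/(65.0 − 43.1) × (3 − 2) = 2.8

2.8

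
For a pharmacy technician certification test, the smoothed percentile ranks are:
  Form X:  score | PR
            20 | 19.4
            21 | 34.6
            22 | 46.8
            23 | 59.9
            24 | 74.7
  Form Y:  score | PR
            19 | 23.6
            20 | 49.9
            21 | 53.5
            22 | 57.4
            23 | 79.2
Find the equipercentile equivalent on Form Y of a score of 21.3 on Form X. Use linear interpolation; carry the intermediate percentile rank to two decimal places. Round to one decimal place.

19.6

PR of 21.3 on Form X: 34.6 + (21.3 − 21)/(22 − 21) × (46.8 − 34.6) = 38.26
On Form Y, PR 38.26 falls between score 19 (PR 23.6) and 20 (PR 49.9).
Interpolate: 19 + (38.26 − 23.6)/(49.9 − 23.6) × (20 − 19) = 19.6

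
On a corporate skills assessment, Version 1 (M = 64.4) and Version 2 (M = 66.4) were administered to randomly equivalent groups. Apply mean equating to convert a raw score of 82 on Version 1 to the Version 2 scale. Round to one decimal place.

84.0

Mean equating: y = x + (M_Y − M_X) = 82 + (66.4 − 64.4) = 84.0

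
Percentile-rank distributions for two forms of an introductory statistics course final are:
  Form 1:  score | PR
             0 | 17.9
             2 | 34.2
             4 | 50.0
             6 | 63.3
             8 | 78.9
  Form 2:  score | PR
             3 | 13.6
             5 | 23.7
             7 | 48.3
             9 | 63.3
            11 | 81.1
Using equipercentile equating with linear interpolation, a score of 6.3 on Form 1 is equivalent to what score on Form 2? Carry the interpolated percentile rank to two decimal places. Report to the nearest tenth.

PR of 6.3 on Form 1: 63.3 + (6.3 − 6)/(8 − 6) × (78.9 − 63.3) = 65.64
On Form 2, PR 65.64 falls between score 9 (PR 63.3) and 11 (PR 81.1).
Interpolate: 9 + (65.64 − 63.3)/(81.1 − 63.3) × (11 − 9) = 9.3

9.3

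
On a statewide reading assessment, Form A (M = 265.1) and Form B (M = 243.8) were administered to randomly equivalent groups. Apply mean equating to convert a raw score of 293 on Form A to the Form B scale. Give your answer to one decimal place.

Mean equating: y = x + (M_Y − M_X) = 293 + (243.8 − 265.1) = 271.7

271.7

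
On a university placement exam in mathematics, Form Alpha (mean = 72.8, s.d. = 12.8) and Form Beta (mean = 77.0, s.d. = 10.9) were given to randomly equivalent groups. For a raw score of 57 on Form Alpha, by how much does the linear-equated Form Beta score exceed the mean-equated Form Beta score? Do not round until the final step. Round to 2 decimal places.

2.35

Mean-equated: 57 + (77.0 − 72.8) = 61.20
Linear-equated: (10.9/12.8)(57 − 72.8) + 77.0 = 63.545
Difference = 63.545 − 61.20 = 2.35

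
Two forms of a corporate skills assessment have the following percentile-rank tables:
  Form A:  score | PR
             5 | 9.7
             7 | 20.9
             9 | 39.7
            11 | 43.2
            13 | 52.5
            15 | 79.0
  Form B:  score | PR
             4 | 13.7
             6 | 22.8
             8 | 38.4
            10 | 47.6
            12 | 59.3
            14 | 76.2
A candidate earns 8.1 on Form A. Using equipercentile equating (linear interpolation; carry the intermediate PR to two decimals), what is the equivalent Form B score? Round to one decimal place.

PR of 8.1 on Form A: 20.9 + (8.1 − 7)/(9 − 7) × (39.7 − 20.9) = 31.24
On Form B, PR 31.24 falls between score 6 (PR 22.8) and 8 (PR 38.4).
Interpolate: 6 + (31.24 − 22.8)/(38.4 − 22.8) × (8 − 6) = 7.1

7.1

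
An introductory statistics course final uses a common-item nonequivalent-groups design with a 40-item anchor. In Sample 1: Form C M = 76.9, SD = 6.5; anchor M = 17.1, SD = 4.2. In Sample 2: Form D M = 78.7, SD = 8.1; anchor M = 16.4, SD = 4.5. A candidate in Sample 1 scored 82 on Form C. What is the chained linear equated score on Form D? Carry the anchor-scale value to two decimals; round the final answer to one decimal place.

85.9

Form C → anchor (Sample 1): v = (4.2/6.5)(82 − 76.9) + 17.1 = 20.40
anchor → Form D (Sample 2): y = (8.1/4.5)(20.40 − 16.4) + 78.7 = 85.9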